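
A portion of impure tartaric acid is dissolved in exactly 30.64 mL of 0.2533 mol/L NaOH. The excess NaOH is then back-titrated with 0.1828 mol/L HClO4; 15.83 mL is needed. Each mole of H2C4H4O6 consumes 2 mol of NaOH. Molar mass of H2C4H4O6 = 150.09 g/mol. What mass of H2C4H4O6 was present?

Total n(NaOH) added = 0.2533 x 0.03064 = 0.007761 mol.
n(HClO4) used = 0.1828 x 0.01583 = 0.002894 mol, which equals the excess n(NaOH).
So n(NaOH) consumed by the sample = 0.007761 - 0.002894 = 0.004867 mol.
n(H2C4H4O6) = 0.004867 / 2 = 0.002434 mol.
mass = 0.002434 mol x 150.09 g/mol = 0.365 g.

0.365 g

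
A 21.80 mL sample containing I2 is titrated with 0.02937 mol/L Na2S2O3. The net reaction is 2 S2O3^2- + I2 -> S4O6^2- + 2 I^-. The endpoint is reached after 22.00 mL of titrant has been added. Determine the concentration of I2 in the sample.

0.0148 M

n(Na2S2O3) = 0.02937 x 0.02200 = 0.0006461 mol.
From the balanced equation, 2 mol Na2S2O3 reacts with 1 mol I2, so n(I2) = 0.0006461 x 1/2 = 0.0003231 mol.
[I2] = 0.0003231 / 0.02180 L = 0.0148 M.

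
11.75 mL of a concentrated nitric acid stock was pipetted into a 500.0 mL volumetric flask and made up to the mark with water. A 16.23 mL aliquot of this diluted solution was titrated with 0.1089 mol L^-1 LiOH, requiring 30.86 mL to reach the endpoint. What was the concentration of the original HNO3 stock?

8.81 M

n(LiOH) = 0.1089 x 0.03086 = 0.003361 mol.
n(HNO3) in the aliquot = 0.003361 mol.
[diluted HNO3] = 0.003361 / 0.01623 = 0.2071 M.
Dilution factor = 500.0/11.75 = 42.55, so [stock] = 0.2071 x 42.55 = 8.81 M.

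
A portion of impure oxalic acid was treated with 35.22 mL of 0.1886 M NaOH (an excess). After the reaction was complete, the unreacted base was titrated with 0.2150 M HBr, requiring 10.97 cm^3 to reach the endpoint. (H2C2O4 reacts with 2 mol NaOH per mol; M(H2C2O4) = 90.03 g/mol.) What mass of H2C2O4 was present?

0.193 g

Total n(NaOH) added = 0.1886 x 0.03522 = 0.006642 mol.
n(HBr) used = 0.2150 x 0.01097 = 0.002359 mol, which equals the excess n(NaOH).
So n(NaOH) consumed by the sample = 0.006642 - 0.002359 = 0.004284 mol.
n(H2C2O4) = 0.004284 / 2 = 0.002142 mol.
mass = 0.002142 mol x 90.03 g/mol = 0.193 g.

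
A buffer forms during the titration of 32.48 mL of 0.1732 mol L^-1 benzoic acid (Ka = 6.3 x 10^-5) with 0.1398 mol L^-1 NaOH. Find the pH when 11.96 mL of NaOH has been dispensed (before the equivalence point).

Initial n(C6H5COOH) = 0.1732 x 0.03248 = 0.005626 mol.
n(NaOH) added = 0.1398 x 0.01196 = 0.001672 mol, converting that many moles of C6H5COOH to C6H5COO-.
Remaining n(C6H5COOH) = 0.003954 mol; n(C6H5COO-) = 0.001672 mol.
By Henderson-Hasselbalch, pH = pKa + log([A^-]/[HA]) = 4.20 + log(0.001672/0.003954) = 4.20 + (-0.37) = 3.83.

3.83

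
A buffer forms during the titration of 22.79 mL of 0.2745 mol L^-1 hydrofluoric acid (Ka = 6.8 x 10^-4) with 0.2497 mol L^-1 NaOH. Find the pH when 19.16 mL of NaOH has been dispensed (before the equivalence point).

Initial n(HF) = 0.2745 x 0.02279 = 0.006256 mol.
n(NaOH) added = 0.2497 x 0.01916 = 0.004784 mol, converting that many moles of HF to F-.
Remaining n(HF) = 0.001472 mol; n(F-) = 0.004784 mol.
By Henderson-Hasselbalch, pH = pKa + log([A^-]/[HA]) = 3.17 + log(0.004784/0.001472) = 3.17 + (+0.51) = 3.68.

3.68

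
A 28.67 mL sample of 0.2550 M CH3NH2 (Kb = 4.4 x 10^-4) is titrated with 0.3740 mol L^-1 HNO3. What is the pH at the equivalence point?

n(CH3NH2) = 0.2550 x 0.02867 = 0.007311 mol; V(HNO3) at equivalence = 0.007311/0.3740 = 0.01955 L.
At equivalence the base is fully converted to CH3NH3+; total volume = 0.04822 L, so [CH3NH3+] = 0.007311/0.04822 = 0.1516 M.
Ka(CH3NH3+) = Kw/Kb = 1.0e-14 / 4.4 x 10^-4 = 2.27e-11.
[H^+] = sqrt(Ka x [CH3NH3+]) = sqrt(2.27e-11 x 0.1516) = 1.86e-6 M.
pH = -log(1.86e-6) = 5.73.

5.73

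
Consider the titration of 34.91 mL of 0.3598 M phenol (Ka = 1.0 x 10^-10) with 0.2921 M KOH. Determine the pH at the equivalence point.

n(C6H5OH) = 0.3598 x 0.03491 = 0.01256 mol; V(KOH) at equivalence = 0.01256/0.2921 = 0.04300 L.
At equivalence all the acid is converted to C6H5O-; total volume = 0.03491 + 0.04300 = 0.07791 L, so [C6H5O-] = 0.01256/0.07791 = 0.1612 M.
Kb = Kw/Ka = 1.0e-14 / 1.0 x 10^-10 = 0.000100.
[OH^-] = sqrt(Kb x [C6H5O-]) = sqrt(0.000100 x 0.1612) = 0.00402 M.
pOH = 2.40, so pH = 14.00 - 2.40 = 11.60.

11.60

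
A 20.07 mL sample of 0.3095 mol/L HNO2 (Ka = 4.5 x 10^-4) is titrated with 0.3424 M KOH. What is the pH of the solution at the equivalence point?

8.28

n(HNO2) = 0.3095 x 0.02007 = 0.006212 mol; V(KOH) at equivalence = 0.006212/0.3424 = 0.01814 L.
At equivalence all the acid is converted to NO2-; total volume = 0.02007 + 0.01814 = 0.03821 L, so [NO2-] = 0.006212/0.03821 = 0.1626 M.
Kb = Kw/Ka = 1.0e-14 / 4.5 x 10^-4 = 2.22e-11.
[OH^-] = sqrt(Kb x [NO2-]) = sqrt(2.22e-11 x 0.1626) = 1.90e-6 M.
pOH = 5.72, so pH = 14.00 - 5.72 = 8.28.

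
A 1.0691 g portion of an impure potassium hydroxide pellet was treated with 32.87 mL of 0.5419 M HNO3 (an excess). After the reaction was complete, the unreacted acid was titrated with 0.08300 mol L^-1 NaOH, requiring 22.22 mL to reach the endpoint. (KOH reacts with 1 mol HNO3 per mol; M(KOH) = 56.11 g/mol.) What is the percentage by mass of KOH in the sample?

83.8%

Total n(HNO3) added = 0.5419 x 0.03287 = 0.01781 mol.
n(NaOH) used = 0.08300 x 0.02222 = 0.001844 mol, which equals the excess n(HNO3).
So n(HNO3) consumed by the sample = 0.01781 - 0.001844 = 0.01597 mol.
n(KOH) = 0.01597 / 1 = 0.01597 mol.
mass KOH = 0.01597 x 56.11 = 0.8960 g, so %KOH = 0.8960/1.0691 x 100 = 83.8%.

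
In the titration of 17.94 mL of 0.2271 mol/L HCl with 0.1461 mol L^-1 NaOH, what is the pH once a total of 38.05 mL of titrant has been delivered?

n(acid) = 0.2271 x 0.01794 = 0.004074 mol; n(NaOH) added = 0.1461 x 0.03805 = 0.005559 mol.
Base is in excess by 0.005559 - 0.004074 = 0.001485 mol in a total volume of 0.05599 L.
[OH^-] = 0.001485/0.05599 = 0.02652 M, so pOH = 1.58 and pH = 14.00 - 1.58 = 12.42.

12.42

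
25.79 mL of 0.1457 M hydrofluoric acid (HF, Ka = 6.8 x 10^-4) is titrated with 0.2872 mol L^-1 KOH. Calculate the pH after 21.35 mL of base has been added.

n(acid) = 0.1457 x 0.02579 = 0.003758 mol; n(KOH) added = 0.2872 x 0.02135 = 0.006132 mol.
Base is in excess by 0.006132 - 0.003758 = 0.002374 mol in a total volume of 0.04714 L.
[OH^-] = 0.002374/0.04714 = 0.05036 M, so pOH = 1.30 and pH = 14.00 - 1.30 = 12.70.

12.70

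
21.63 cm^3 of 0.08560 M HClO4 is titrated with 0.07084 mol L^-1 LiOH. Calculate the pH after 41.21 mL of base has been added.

12.23

n(acid) = 0.08560 x 0.02163 = 0.001852 mol; n(LiOH) added = 0.07084 x 0.04121 = 0.002919 mol.
Base is in excess by 0.002919 - 0.001852 = 0.001068 mol in a total volume of 0.06284 L.
[OH^-] = 0.001068/0.06284 = 0.01699 M, so pOH = 1.77 and pH = 14.00 - 1.77 = 12.23.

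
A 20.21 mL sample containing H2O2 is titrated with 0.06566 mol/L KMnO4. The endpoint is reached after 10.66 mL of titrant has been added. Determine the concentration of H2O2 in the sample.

n(KMnO4) = 0.06566 x 0.01066 = 0.0006999 mol.
From the balanced equation, 2 mol KMnO4 reacts with 5 mol H2O2, so n(H2O2) = 0.0006999 x 5/2 = 0.001750 mol.
[H2O2] = 0.001750 / 0.02021 L = 0.0866 M.

0.0866 M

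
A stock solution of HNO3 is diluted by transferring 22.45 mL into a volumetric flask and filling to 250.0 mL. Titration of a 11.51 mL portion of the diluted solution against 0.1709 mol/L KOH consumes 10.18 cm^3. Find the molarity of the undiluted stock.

1.68 M

n(KOH) = 0.1709 x 0.01018 = 0.001740 mol.
n(HNO3) in the aliquot = 0.001740 mol.
[diluted HNO3] = 0.001740 / 0.01151 = 0.1512 M.
Dilution factor = 250.0/22.45 = 11.14, so [stock] = 0.1512 x 11.14 = 1.68 M.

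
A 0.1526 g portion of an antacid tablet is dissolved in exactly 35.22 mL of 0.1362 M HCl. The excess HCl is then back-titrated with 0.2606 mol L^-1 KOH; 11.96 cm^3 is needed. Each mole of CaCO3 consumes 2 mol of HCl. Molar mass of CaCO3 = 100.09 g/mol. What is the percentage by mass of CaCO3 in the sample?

Total n(HCl) added = 0.1362 x 0.03522 = 0.004797 mol.
n(KOH) used = 0.2606 x 0.01196 = 0.003117 mol, which equals the excess n(HCl).
So n(HCl) consumed by the sample = 0.004797 - 0.003117 = 0.001680 mol.
n(CaCO3) = 0.001680 / 2 = 0.0008401 mol.
mass CaCO3 = 0.0008401 x 100.09 = 0.08409 g, so %CaCO3 = 0.08409/0.1526 x 100 = 55.1%.

55.1%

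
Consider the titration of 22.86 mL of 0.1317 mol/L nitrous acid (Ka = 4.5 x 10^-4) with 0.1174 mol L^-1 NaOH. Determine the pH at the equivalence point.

n(HNO2) = 0.1317 x 0.02286 = 0.003011 mol; V(NaOH) at equivalence = 0.003011/0.1174 = 0.02564 L.
At equivalence all the acid is converted to NO2-; total volume = 0.02286 + 0.02564 = 0.04850 L, so [NO2-] = 0.003011/0.04850 = 0.06207 M.
Kb = Kw/Ka = 1.0e-14 / 4.5 x 10^-4 = 2.22e-11.
[OH^-] = sqrt(Kb x [NO2-]) = sqrt(2.22e-11 x 0.06207) = 1.17e-6 M.
pOH = 5.93, so pH = 14.00 - 5.93 = 8.07.

8.07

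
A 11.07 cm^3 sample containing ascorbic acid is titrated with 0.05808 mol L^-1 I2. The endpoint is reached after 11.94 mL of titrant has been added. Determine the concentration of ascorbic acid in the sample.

n(I2) = 0.05808 x 0.01194 = 0.0006935 mol.
From the balanced equation, 1 mol I2 reacts with 1 mol ascorbic acid, so n(ascorbic acid) = 0.0006935 x 1/1 = 0.0006935 mol.
[ascorbic acid] = 0.0006935 / 0.01107 L = 0.0626 M.

0.0626 M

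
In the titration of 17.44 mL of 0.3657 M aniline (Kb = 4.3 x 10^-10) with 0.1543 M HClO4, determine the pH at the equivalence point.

2.80

n(C6H5NH2) = 0.3657 x 0.01744 = 0.006378 mol; V(HClO4) at equivalence = 0.006378/0.1543 = 0.04133 L.
At equivalence the base is fully converted to C6H5NH3+; total volume = 0.05877 L, so [C6H5NH3+] = 0.006378/0.05877 = 0.1085 M.
Ka(C6H5NH3+) = Kw/Kb = 1.0e-14 / 4.3 x 10^-10 = 2.33e-5.
[H^+] = sqrt(Ka x [C6H5NH3+]) = sqrt(2.33e-5 x 0.1085) = 0.00159 M.
pH = -log(0.00159) = 2.80.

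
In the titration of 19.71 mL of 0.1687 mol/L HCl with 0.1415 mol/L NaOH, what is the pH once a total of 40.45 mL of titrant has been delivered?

n(acid) = 0.1687 x 0.01971 = 0.003325 mol; n(NaOH) added = 0.1415 x 0.04045 = 0.005724 mol.
Base is in excess by 0.005724 - 0.003325 = 0.002399 mol in a total volume of 0.06016 L.
[OH^-] = 0.002399/0.06016 = 0.03987 M, so pOH = 1.40 and pH = 14.00 - 1.40 = 12.60.

12.60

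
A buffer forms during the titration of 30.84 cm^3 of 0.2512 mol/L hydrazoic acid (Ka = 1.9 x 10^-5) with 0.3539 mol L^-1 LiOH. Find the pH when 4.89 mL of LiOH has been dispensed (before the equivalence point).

4.18

Initial n(HN3) = 0.2512 x 0.03084 = 0.007747 mol.
n(LiOH) added = 0.3539 x 0.004890 = 0.001731 mol, converting that many moles of HN3 to N3-.
Remaining n(HN3) = 0.006016 mol; n(N3-) = 0.001731 mol.
By Henderson-Hasselbalch, pH = pKa + log([A^-]/[HA]) = 4.72 + log(0.001731/0.006016) = 4.72 + (-0.54) = 4.18.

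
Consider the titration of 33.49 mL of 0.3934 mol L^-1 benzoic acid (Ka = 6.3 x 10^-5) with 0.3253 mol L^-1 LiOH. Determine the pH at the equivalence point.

n(C6H5COOH) = 0.3934 x 0.03349 = 0.01317 mol; V(LiOH) at equivalence = 0.01317/0.3253 = 0.04050 L.
At equivalence all the acid is converted to C6H5COO-; total volume = 0.03349 + 0.04050 = 0.07399 L, so [C6H5COO-] = 0.01317/0.07399 = 0.1781 M.
Kb = Kw/Ka = 1.0e-14 / 6.3 x 10^-5 = 1.59e-10.
[OH^-] = sqrt(Kb x [C6H5COO-]) = sqrt(1.59e-10 x 0.1781) = 5.32e-6 M.
pOH = 5.27, so pH = 14.00 - 5.27 = 8.73.

8.73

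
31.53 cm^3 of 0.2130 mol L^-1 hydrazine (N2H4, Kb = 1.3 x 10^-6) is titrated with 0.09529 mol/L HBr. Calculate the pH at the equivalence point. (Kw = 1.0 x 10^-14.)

4.65

n(N2H4) = 0.2130 x 0.03153 = 0.006716 mol; V(HBr) at equivalence = 0.006716/0.09529 = 0.07048 L.
At equivalence the base is fully converted to N2H5+; total volume = 0.1020 L, so [N2H5+] = 0.006716/0.1020 = 0.06584 M.
Ka(N2H5+) = Kw/Kb = 1.0e-14 / 1.3 x 10^-6 = 7.69e-9.
[H^+] = sqrt(Ka x [N2H5+]) = sqrt(7.69e-9 x 0.06584) = 2.25e-5 M.
pH = -log(2.25e-5) = 4.65.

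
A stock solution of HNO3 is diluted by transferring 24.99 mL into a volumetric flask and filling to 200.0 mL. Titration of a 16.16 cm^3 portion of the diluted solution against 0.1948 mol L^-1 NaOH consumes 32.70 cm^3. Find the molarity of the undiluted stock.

3.15 M

n(NaOH) = 0.1948 x 0.03270 = 0.006370 mol.
n(HNO3) in the aliquot = 0.006370 mol.
[diluted HNO3] = 0.006370 / 0.01616 = 0.3942 M.
Dilution factor = 200.0/24.99 = 8.003, so [stock] = 0.3942 x 8.003 = 3.15 M.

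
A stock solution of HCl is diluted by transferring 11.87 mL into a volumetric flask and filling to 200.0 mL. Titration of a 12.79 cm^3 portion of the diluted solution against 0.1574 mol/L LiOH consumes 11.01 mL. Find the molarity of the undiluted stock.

n(LiOH) = 0.1574 x 0.01101 = 0.001733 mol.
n(HCl) in the aliquot = 0.001733 mol.
[diluted HCl] = 0.001733 / 0.01279 = 0.1355 M.
Dilution factor = 200.0/11.87 = 16.85, so [stock] = 0.1355 x 16.85 = 2.28 M.

2.28 M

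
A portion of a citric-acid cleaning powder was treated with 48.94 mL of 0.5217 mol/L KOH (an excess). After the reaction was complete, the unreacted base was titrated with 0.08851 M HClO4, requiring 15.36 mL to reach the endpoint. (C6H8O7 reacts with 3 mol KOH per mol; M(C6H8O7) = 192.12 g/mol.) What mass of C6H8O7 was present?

Total n(KOH) added = 0.5217 x 0.04894 = 0.02553 mol.
n(HClO4) used = 0.08851 x 0.01536 = 0.001360 mol, which equals the excess n(KOH).
So n(KOH) consumed by the sample = 0.02553 - 0.001360 = 0.02417 mol.
n(C6H8O7) = 0.02417 / 3 = 0.008057 mol.
mass = 0.008057 mol x 192.12 g/mol = 1.55 g.

1.55 g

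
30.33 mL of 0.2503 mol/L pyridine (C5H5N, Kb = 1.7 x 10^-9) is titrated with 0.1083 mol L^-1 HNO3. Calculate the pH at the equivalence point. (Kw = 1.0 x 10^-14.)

n(C5H5N) = 0.2503 x 0.03033 = 0.007592 mol; V(HNO3) at equivalence = 0.007592/0.1083 = 0.07010 L.
At equivalence the base is fully converted to C5H5NH+; total volume = 0.1004 L, so [C5H5NH+] = 0.007592/0.1004 = 0.07559 M.
Ka(C5H5NH+) = Kw/Kb = 1.0e-14 / 1.7 x 10^-9 = 5.88e-6.
[H^+] = sqrt(Ka x [C5H5NH+]) = sqrt(5.88e-6 x 0.07559) = 0.000667 M.
pH = -log(0.000667) = 3.18.

3.18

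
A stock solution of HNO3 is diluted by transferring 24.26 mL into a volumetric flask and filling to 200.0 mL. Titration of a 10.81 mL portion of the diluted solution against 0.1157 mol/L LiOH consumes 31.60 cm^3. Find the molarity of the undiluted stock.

n(LiOH) = 0.1157 x 0.03160 = 0.003656 mol.
n(HNO3) in the aliquot = 0.003656 mol.
[diluted HNO3] = 0.003656 / 0.01081 = 0.3382 M.
Dilution factor = 200.0/24.26 = 8.244, so [stock] = 0.3382 x 8.244 = 2.79 M.

2.79 M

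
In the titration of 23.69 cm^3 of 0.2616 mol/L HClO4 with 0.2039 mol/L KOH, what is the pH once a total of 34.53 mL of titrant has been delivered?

12.16

n(acid) = 0.2616 x 0.02369 = 0.006197 mol; n(KOH) added = 0.2039 x 0.03453 = 0.007041 mol.
Base is in excess by 0.007041 - 0.006197 = 0.0008434 mol in a total volume of 0.05822 L.
[OH^-] = 0.0008434/0.05822 = 0.01449 M, so pOH = 1.84 and pH = 14.00 - 1.84 = 12.16.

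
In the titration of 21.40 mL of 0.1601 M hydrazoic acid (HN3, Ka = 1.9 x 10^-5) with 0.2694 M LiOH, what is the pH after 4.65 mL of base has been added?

4.48

Initial n(HN3) = 0.1601 x 0.02140 = 0.003426 mol.
n(LiOH) added = 0.2694 x 0.004650 = 0.001253 mol, converting that many moles of HN3 to N3-.
Remaining n(HN3) = 0.002173 mol; n(N3-) = 0.001253 mol.
By Henderson-Hasselbalch, pH = pKa + log([A^-]/[HA]) = 4.72 + log(0.001253/0.002173) = 4.72 + (-0.24) = 4.48.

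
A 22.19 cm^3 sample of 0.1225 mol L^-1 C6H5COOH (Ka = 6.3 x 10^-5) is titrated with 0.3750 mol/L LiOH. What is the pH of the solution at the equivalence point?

n(C6H5COOH) = 0.1225 x 0.02219 = 0.002718 mol; V(LiOH) at equivalence = 0.002718/0.3750 = 0.007249 L.
At equivalence all the acid is converted to C6H5COO-; total volume = 0.02219 + 0.007249 = 0.02944 L, so [C6H5COO-] = 0.002718/0.02944 = 0.09234 M.
Kb = Kw/Ka = 1.0e-14 / 6.3 x 10^-5 = 1.59e-10.
[OH^-] = sqrt(Kb x [C6H5COO-]) = sqrt(1.59e-10 x 0.09234) = 3.83e-6 M.
pOH = 5.42, so pH = 14.00 - 5.42 = 8.58.

8.58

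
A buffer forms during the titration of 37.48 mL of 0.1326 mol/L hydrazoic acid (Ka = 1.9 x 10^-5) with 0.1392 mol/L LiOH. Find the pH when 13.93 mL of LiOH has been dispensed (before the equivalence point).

Initial n(HN3) = 0.1326 x 0.03748 = 0.004970 mol.
n(LiOH) added = 0.1392 x 0.01393 = 0.001939 mol, converting that many moles of HN3 to N3-.
Remaining n(HN3) = 0.003031 mol; n(N3-) = 0.001939 mol.
By Henderson-Hasselbalch, pH = pKa + log([A^-]/[HA]) = 4.72 + log(0.001939/0.003031) = 4.72 + (-0.19) = 4.53.

4.53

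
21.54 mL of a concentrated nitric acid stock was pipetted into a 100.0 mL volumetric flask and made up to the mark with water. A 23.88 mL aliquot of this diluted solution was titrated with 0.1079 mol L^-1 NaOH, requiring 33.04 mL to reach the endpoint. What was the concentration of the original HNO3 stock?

0.693 M

n(NaOH) = 0.1079 x 0.03304 = 0.003565 mol.
n(HNO3) in the aliquot = 0.003565 mol.
[diluted HNO3] = 0.003565 / 0.02388 = 0.1493 M.
Dilution factor = 100.0/21.54 = 4.643, so [stock] = 0.1493 x 4.643 = 0.693 M.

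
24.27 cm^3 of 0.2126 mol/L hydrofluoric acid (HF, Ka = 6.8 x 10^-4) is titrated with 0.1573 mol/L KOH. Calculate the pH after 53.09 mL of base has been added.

n(acid) = 0.2126 x 0.02427 = 0.005160 mol; n(KOH) added = 0.1573 x 0.05309 = 0.008351 mol.
Base is in excess by 0.008351 - 0.005160 = 0.003191 mol in a total volume of 0.07736 L.
[OH^-] = 0.003191/0.07736 = 0.04125 M, so pOH = 1.38 and pH = 14.00 - 1.38 = 12.62.

12.62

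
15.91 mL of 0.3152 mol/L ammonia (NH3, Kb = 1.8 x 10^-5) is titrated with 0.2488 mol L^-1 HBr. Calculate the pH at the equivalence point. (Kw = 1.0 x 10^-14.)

5.06

n(NH3) = 0.3152 x 0.01591 = 0.005015 mol; V(HBr) at equivalence = 0.005015/0.2488 = 0.02016 L.
At equivalence the base is fully converted to NH4+; total volume = 0.03607 L, so [NH4+] = 0.005015/0.03607 = 0.1390 M.
Ka(NH4+) = Kw/Kb = 1.0e-14 / 1.8 x 10^-5 = 5.56e-10.
[H^+] = sqrt(Ka x [NH4+]) = sqrt(5.56e-10 x 0.1390) = 8.79e-6 M.
pH = -log(8.79e-6) = 5.06.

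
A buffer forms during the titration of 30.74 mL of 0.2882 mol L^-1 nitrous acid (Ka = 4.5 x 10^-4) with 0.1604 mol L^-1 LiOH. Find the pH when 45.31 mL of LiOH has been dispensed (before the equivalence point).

4.01

Initial n(HNO2) = 0.2882 x 0.03074 = 0.008859 mol.
n(LiOH) added = 0.1604 x 0.04531 = 0.007268 mol, converting that many moles of HNO2 to NO2-.
Remaining n(HNO2) = 0.001592 mol; n(NO2-) = 0.007268 mol.
By Henderson-Hasselbalch, pH = pKa + log([A^-]/[HA]) = 3.35 + log(0.007268/0.001592) = 3.35 + (+0.66) = 4.01.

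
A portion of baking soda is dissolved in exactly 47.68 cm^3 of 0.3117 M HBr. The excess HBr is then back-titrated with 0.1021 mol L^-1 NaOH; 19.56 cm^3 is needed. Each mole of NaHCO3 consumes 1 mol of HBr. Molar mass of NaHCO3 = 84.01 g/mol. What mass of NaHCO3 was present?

Total n(HBr) added = 0.3117 x 0.04768 = 0.01486 mol.
n(NaOH) used = 0.1021 x 0.01956 = 0.001997 mol, which equals the excess n(HBr).
So n(HBr) consumed by the sample = 0.01486 - 0.001997 = 0.01286 mol.
n(NaHCO3) = 0.01286 / 1 = 0.01286 mol.
mass = 0.01286 mol x 84.01 g/mol = 1.08 g.

1.08 g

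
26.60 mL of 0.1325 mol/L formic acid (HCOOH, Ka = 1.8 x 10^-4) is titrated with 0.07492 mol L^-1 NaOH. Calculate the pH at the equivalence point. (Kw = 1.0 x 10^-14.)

8.21

n(HCOOH) = 0.1325 x 0.02660 = 0.003525 mol; V(NaOH) at equivalence = 0.003525/0.07492 = 0.04704 L.
At equivalence all the acid is converted to HCOO-; total volume = 0.02660 + 0.04704 = 0.07364 L, so [HCOO-] = 0.003525/0.07364 = 0.04786 M.
Kb = Kw/Ka = 1.0e-14 / 1.8 x 10^-4 = 5.56e-11.
[OH^-] = sqrt(Kb x [HCOO-]) = sqrt(5.56e-11 x 0.04786) = 1.63e-6 M.
pOH = 5.79, so pH = 14.00 - 5.79 = 8.21.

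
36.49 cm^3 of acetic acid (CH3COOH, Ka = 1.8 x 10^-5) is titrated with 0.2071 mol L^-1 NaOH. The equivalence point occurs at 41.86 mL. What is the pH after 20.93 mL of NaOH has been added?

20.93 mL is exactly half the equivalence volume (41.86/2), i.e. the half-equivalence point.
There, n(HA) = n(A^-), so pH = pKa = -log(1.8 x 10^-5) = 4.74.

4.74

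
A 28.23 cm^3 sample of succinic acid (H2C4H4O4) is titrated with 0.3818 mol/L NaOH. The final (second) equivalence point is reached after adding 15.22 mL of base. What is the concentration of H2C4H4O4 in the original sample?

n(NaOH) = 0.3818 x 0.01522 = 0.005811 mol.
At the final (second) equivalence point, 2 mol OH^- react per mol H2C4H4O4, so n(H2C4H4O4) = 0.005811 / 2 = 0.002905 mol.
[H2C4H4O4] = 0.002905 / 0.02823 L = 0.103 M.

0.103 M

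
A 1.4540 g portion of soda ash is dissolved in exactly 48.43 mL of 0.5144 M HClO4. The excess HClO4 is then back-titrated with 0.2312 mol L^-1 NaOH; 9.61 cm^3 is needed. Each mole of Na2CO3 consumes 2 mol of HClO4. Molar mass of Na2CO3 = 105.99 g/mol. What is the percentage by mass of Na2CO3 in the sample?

Total n(HClO4) added = 0.5144 x 0.04843 = 0.02491 mol.
n(NaOH) used = 0.2312 x 0.009610 = 0.002222 mol, which equals the excess n(HClO4).
So n(HClO4) consumed by the sample = 0.02491 - 0.002222 = 0.02269 mol.
n(Na2CO3) = 0.02269 / 2 = 0.01135 mol.
mass Na2CO3 = 0.01135 x 105.99 = 1.202 g, so %Na2CO3 = 1.202/1.4540 x 100 = 82.7%.

82.7%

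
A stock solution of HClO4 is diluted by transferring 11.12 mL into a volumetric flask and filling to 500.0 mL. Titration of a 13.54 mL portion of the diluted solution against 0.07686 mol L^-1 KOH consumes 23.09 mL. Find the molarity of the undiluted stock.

5.89 M

n(KOH) = 0.07686 x 0.02309 = 0.001775 mol.
n(HClO4) in the aliquot = 0.001775 mol.
[diluted HClO4] = 0.001775 / 0.01354 = 0.1311 M.
Dilution factor = 500.0/11.12 = 44.96, so [stock] = 0.1311 x 44.96 = 5.89 M.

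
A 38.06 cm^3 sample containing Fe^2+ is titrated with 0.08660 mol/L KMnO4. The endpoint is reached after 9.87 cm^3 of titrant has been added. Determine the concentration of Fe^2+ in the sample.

0.112 M

n(KMnO4) = 0.08660 x 0.009870 = 0.0008547 mol.
From the balanced equation, 1 mol KMnO4 reacts with 5 mol Fe^2+, so n(Fe^2+) = 0.0008547 x 5/1 = 0.004274 mol.
[Fe^2+] = 0.004274 / 0.03806 L = 0.112 M.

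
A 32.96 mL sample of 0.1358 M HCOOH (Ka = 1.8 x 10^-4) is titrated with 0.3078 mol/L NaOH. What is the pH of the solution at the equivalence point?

8.36

n(HCOOH) = 0.1358 x 0.03296 = 0.004476 mol; V(NaOH) at equivalence = 0.004476/0.3078 = 0.01454 L.
At equivalence all the acid is converted to HCOO-; total volume = 0.03296 + 0.01454 = 0.04750 L, so [HCOO-] = 0.004476/0.04750 = 0.09423 M.
Kb = Kw/Ka = 1.0e-14 / 1.8 x 10^-4 = 5.56e-11.
[OH^-] = sqrt(Kb x [HCOO-]) = sqrt(5.56e-11 x 0.09423) = 2.29e-6 M.
pOH = 5.64, so pH = 14.00 - 5.64 = 8.36.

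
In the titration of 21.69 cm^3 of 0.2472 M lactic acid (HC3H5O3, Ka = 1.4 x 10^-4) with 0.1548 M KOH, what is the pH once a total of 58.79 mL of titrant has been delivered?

12.67

n(acid) = 0.2472 x 0.02169 = 0.005362 mol; n(KOH) added = 0.1548 x 0.05879 = 0.009101 mol.
Base is in excess by 0.009101 - 0.005362 = 0.003739 mol in a total volume of 0.08048 L.
[OH^-] = 0.003739/0.08048 = 0.04646 M, so pOH = 1.33 and pH = 14.00 - 1.33 = 12.67.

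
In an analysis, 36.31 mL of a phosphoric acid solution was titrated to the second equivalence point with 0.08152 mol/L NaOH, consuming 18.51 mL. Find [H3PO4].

0.0208 M

n(NaOH) = 0.08152 x 0.01851 = 0.001509 mol.
At the second equivalence point, 2 mol OH^- react per mol H3PO4, so n(H3PO4) = 0.001509 / 2 = 0.0007545 mol.
[H3PO4] = 0.0007545 / 0.03631 L = 0.0208 M.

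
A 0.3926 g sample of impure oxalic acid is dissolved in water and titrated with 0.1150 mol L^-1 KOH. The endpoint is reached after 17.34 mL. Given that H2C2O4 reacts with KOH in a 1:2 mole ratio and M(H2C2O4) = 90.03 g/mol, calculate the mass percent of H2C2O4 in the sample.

22.9%

n(KOH) = 0.1150 x 0.01734 = 0.001994 mol.
n(H2C2O4) = 0.001994 / 2 = 0.0009970 mol.
mass of H2C2O4 = 0.0009970 x 90.03 = 0.08976 g.
% purity = 0.08976 / 0.3926 x 100 = 22.9%.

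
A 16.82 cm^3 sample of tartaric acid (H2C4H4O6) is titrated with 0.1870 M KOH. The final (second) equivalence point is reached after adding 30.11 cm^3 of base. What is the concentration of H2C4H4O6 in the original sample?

n(KOH) = 0.1870 x 0.03011 = 0.005631 mol.
At the final (second) equivalence point, 2 mol OH^- react per mol H2C4H4O6, so n(H2C4H4O6) = 0.005631 / 2 = 0.002815 mol.
[H2C4H4O6] = 0.002815 / 0.01682 L = 0.167 M.

0.167 M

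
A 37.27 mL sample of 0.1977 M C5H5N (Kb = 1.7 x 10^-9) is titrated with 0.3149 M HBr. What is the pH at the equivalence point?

n(C5H5N) = 0.1977 x 0.03727 = 0.007368 mol; V(HBr) at equivalence = 0.007368/0.3149 = 0.02340 L.
At equivalence the base is fully converted to C5H5NH+; total volume = 0.06067 L, so [C5H5NH+] = 0.007368/0.06067 = 0.1215 M.
Ka(C5H5NH+) = Kw/Kb = 1.0e-14 / 1.7 x 10^-9 = 5.88e-6.
[H^+] = sqrt(Ka x [C5H5NH+]) = sqrt(5.88e-6 x 0.1215) = 0.000845 M.
pH = -log(0.000845) = 3.07.

3.07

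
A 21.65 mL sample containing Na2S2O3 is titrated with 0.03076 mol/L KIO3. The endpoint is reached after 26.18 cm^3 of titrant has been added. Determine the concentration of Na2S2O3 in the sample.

n(KIO3) = 0.03076 x 0.02618 = 0.0008053 mol.
From the balanced equation, 1 mol KIO3 reacts with 6 mol Na2S2O3, so n(Na2S2O3) = 0.0008053 x 6/1 = 0.004832 mol.
[Na2S2O3] = 0.004832 / 0.02165 L = 0.223 M.

0.223 M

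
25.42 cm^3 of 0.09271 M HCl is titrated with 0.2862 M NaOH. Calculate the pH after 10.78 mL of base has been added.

12.30

n(acid) = 0.09271 x 0.02542 = 0.002357 mol; n(NaOH) added = 0.2862 x 0.01078 = 0.003085 mol.
Base is in excess by 0.003085 - 0.002357 = 0.0007285 mol in a total volume of 0.03620 L.
[OH^-] = 0.0007285/0.03620 = 0.02013 M, so pOH = 1.70 and pH = 14.00 - 1.70 = 12.30.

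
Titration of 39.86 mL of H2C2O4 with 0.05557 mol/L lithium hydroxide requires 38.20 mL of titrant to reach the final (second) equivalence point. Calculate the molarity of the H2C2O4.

0.0266 M

n(LiOH) = 0.05557 x 0.03820 = 0.002123 mol.
At the final (second) equivalence point, 2 mol OH^- react per mol H2C2O4, so n(H2C2O4) = 0.002123 / 2 = 0.001061 mol.
[H2C2O4] = 0.001061 / 0.03986 L = 0.0266 M.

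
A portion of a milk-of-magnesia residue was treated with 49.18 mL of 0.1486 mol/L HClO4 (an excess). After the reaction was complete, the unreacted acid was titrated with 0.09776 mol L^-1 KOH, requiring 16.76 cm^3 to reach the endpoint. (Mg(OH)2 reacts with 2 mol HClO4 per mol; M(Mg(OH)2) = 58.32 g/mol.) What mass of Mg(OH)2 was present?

0.165 g

Total n(HClO4) added = 0.1486 x 0.04918 = 0.007308 mol.
n(KOH) used = 0.09776 x 0.01676 = 0.001638 mol, which equals the excess n(HClO4).
So n(HClO4) consumed by the sample = 0.007308 - 0.001638 = 0.005670 mol.
n(Mg(OH)2) = 0.005670 / 2 = 0.002835 mol.
mass = 0.002835 mol x 58.32 g/mol = 0.165 g.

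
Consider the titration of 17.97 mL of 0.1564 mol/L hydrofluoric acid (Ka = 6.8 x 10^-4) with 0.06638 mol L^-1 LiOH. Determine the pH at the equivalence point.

7.92

n(HF) = 0.1564 x 0.01797 = 0.002811 mol; V(LiOH) at equivalence = 0.002811/0.06638 = 0.04234 L.
At equivalence all the acid is converted to F-; total volume = 0.01797 + 0.04234 = 0.06031 L, so [F-] = 0.002811/0.06031 = 0.04660 M.
Kb = Kw/Ka = 1.0e-14 / 6.8 x 10^-4 = 1.47e-11.
[OH^-] = sqrt(Kb x [F-]) = sqrt(1.47e-11 x 0.04660) = 8.28e-7 M.
pOH = 6.08, so pH = 14.00 - 6.08 = 7.92.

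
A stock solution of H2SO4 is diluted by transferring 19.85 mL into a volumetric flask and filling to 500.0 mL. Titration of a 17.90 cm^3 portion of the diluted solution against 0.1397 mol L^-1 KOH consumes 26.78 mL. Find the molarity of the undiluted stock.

n(KOH) = 0.1397 x 0.02678 = 0.003741 mol.
n(H2SO4) in the aliquot = 0.003741 x 1/2 = 0.001871 mol.
[diluted H2SO4] = 0.001871 / 0.01790 = 0.1045 M.
Dilution factor = 500.0/19.85 = 25.19, so [stock] = 0.1045 x 25.19 = 2.63 M.

2.63 M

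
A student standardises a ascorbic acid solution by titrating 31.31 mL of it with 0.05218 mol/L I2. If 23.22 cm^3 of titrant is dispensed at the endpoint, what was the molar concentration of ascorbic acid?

0.0387 M

n(I2) = 0.05218 x 0.02322 = 0.001212 mol.
From the balanced equation, 1 mol I2 reacts with 1 mol ascorbic acid, so n(ascorbic acid) = 0.001212 x 1/1 = 0.001212 mol.
[ascorbic acid] = 0.001212 / 0.03131 L = 0.0387 M.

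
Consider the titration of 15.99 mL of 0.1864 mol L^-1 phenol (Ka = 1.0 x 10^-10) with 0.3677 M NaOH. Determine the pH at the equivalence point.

11.55

n(C6H5OH) = 0.1864 x 0.01599 = 0.002981 mol; V(NaOH) at equivalence = 0.002981/0.3677 = 0.008106 L.
At equivalence all the acid is converted to C6H5O-; total volume = 0.01599 + 0.008106 = 0.02410 L, so [C6H5O-] = 0.002981/0.02410 = 0.1237 M.
Kb = Kw/Ka = 1.0e-14 / 1.0 x 10^-10 = 0.000100.
[OH^-] = sqrt(Kb x [C6H5O-]) = sqrt(0.000100 x 0.1237) = 0.00352 M.
pOH = 2.45, so pH = 14.00 - 2.45 = 11.55.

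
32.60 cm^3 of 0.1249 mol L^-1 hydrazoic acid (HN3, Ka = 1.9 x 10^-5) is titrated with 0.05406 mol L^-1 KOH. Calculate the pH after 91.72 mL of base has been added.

n(acid) = 0.1249 x 0.03260 = 0.004072 mol; n(KOH) added = 0.05406 x 0.09172 = 0.004958 mol.
Base is in excess by 0.004958 - 0.004072 = 0.0008866 mol in a total volume of 0.1243 L.
[OH^-] = 0.0008866/0.1243 = 0.007132 M, so pOH = 2.15 and pH = 14.00 - 2.15 = 11.85.

11.85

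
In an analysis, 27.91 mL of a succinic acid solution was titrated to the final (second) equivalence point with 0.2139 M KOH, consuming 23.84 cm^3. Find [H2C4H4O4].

n(KOH) = 0.2139 x 0.02384 = 0.005099 mol.
At the final (second) equivalence point, 2 mol OH^- react per mol H2C4H4O4, so n(H2C4H4O4) = 0.005099 / 2 = 0.002550 mol.
[H2C4H4O4] = 0.002550 / 0.02791 L = 0.0914 M.

0.0914 M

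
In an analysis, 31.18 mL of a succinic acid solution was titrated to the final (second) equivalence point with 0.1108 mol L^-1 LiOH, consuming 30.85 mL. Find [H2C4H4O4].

0.0548 M

n(LiOH) = 0.1108 x 0.03085 = 0.003418 mol.
At the final (second) equivalence point, 2 mol OH^- react per mol H2C4H4O4, so n(H2C4H4O4) = 0.003418 / 2 = 0.001709 mol.
[H2C4H4O4] = 0.001709 / 0.03118 L = 0.0548 M.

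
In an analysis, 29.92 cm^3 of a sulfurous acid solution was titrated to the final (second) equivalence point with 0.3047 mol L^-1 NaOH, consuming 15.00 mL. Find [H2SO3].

n(NaOH) = 0.3047 x 0.01500 = 0.004570 mol.
At the final (second) equivalence point, 2 mol OH^- react per mol H2SO3, so n(H2SO3) = 0.004570 / 2 = 0.002285 mol.
[H2SO3] = 0.002285 / 0.02992 L = 0.0764 M.

0.0764 M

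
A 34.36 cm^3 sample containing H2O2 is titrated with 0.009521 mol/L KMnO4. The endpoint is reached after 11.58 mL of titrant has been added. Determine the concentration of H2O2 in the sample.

0.00802 M

n(KMnO4) = 0.009521 x 0.01158 = 0.0001103 mol.
From the balanced equation, 2 mol KMnO4 reacts with 5 mol H2O2, so n(H2O2) = 0.0001103 x 5/2 = 0.0002756 mol.
[H2O2] = 0.0002756 / 0.03436 L = 0.00802 M.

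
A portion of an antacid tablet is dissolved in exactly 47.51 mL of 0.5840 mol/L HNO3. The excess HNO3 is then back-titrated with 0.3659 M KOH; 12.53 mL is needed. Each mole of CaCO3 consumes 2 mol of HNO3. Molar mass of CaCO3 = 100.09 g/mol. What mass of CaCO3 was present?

Total n(HNO3) added = 0.5840 x 0.04751 = 0.02775 mol.
n(KOH) used = 0.3659 x 0.01253 = 0.004585 mol, which equals the excess n(HNO3).
So n(HNO3) consumed by the sample = 0.02775 - 0.004585 = 0.02316 mol.
n(CaCO3) = 0.02316 / 2 = 0.01158 mol.
mass = 0.01158 mol x 100.09 g/mol = 1.16 g.

1.16 g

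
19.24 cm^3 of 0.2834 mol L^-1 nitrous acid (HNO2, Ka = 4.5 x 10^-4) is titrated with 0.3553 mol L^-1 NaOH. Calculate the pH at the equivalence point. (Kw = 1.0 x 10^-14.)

8.27

n(HNO2) = 0.2834 x 0.01924 = 0.005453 mol; V(NaOH) at equivalence = 0.005453/0.3553 = 0.01535 L.
At equivalence all the acid is converted to NO2-; total volume = 0.01924 + 0.01535 = 0.03459 L, so [NO2-] = 0.005453/0.03459 = 0.1577 M.
Kb = Kw/Ka = 1.0e-14 / 4.5 x 10^-4 = 2.22e-11.
[OH^-] = sqrt(Kb x [NO2-]) = sqrt(2.22e-11 x 0.1577) = 1.87e-6 M.
pOH = 5.73, so pH = 14.00 - 5.73 = 8.27.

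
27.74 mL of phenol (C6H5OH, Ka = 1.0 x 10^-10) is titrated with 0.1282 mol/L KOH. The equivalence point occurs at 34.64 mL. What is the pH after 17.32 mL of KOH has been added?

10.00

17.32 mL is exactly half the equivalence volume (34.64/2), i.e. the half-equivalence point.
There, n(HA) = n(A^-), so pH = pKa = -log(1.0 x 10^-10) = 10.00.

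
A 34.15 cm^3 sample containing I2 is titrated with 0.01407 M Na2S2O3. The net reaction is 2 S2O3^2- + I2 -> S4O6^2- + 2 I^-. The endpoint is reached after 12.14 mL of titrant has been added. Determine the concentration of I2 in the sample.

0.00250 M

n(Na2S2O3) = 0.01407 x 0.01214 = 0.0001708 mol.
From the balanced equation, 2 mol Na2S2O3 reacts with 1 mol I2, so n(I2) = 0.0001708 x 1/2 = 8.540e-5 mol.
[I2] = 8.540e-5 / 0.03415 L = 0.00250 M.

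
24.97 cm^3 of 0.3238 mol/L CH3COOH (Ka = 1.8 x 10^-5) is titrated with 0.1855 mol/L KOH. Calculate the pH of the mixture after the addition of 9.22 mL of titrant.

4.17

Initial n(CH3COOH) = 0.3238 x 0.02497 = 0.008085 mol.
n(KOH) added = 0.1855 x 0.009220 = 0.001710 mol, converting that many moles of CH3COOH to CH3COO-.
Remaining n(CH3COOH) = 0.006375 mol; n(CH3COO-) = 0.001710 mol.
By Henderson-Hasselbalch, pH = pKa + log([A^-]/[HA]) = 4.74 + log(0.001710/0.006375) = 4.74 + (-0.57) = 4.17.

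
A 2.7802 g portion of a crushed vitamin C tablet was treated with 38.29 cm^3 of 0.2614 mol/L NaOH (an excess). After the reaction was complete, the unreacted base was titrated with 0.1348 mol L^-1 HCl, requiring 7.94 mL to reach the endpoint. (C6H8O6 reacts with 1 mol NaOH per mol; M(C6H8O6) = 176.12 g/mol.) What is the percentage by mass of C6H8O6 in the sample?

Total n(NaOH) added = 0.2614 x 0.03829 = 0.01001 mol.
n(HCl) used = 0.1348 x 0.007940 = 0.001070 mol, which equals the excess n(NaOH).
So n(NaOH) consumed by the sample = 0.01001 - 0.001070 = 0.008939 mol.
n(C6H8O6) = 0.008939 / 1 = 0.008939 mol.
mass C6H8O6 = 0.008939 x 176.12 = 1.574 g, so %C6H8O6 = 1.574/2.7802 x 100 = 56.6%.

56.6%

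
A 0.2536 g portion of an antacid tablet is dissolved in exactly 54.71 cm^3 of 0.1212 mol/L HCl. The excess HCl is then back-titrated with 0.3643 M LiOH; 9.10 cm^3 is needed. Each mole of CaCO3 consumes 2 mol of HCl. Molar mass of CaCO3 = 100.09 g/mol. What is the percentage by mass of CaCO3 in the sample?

Total n(HCl) added = 0.1212 x 0.05471 = 0.006631 mol.
n(LiOH) used = 0.3643 x 0.009100 = 0.003315 mol, which equals the excess n(HCl).
So n(HCl) consumed by the sample = 0.006631 - 0.003315 = 0.003316 mol.
n(CaCO3) = 0.003316 / 2 = 0.001658 mol.
mass CaCO3 = 0.001658 x 100.09 = 0.1659 g, so %CaCO3 = 0.1659/0.2536 x 100 = 65.4%.

65.4%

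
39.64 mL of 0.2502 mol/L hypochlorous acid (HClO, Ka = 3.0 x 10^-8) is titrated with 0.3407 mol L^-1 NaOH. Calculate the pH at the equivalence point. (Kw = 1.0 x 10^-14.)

n(HClO) = 0.2502 x 0.03964 = 0.009918 mol; V(NaOH) at equivalence = 0.009918/0.3407 = 0.02911 L.
At equivalence all the acid is converted to ClO-; total volume = 0.03964 + 0.02911 = 0.06875 L, so [ClO-] = 0.009918/0.06875 = 0.1443 M.
Kb = Kw/Ka = 1.0e-14 / 3.0 x 10^-8 = 3.33e-7.
[OH^-] = sqrt(Kb x [ClO-]) = sqrt(3.33e-7 x 0.1443) = 0.000219 M.
pOH = 3.66, so pH = 14.00 - 3.66 = 10.34.

10.34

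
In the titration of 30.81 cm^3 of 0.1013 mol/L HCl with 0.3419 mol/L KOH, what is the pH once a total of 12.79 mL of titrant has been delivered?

12.46

n(acid) = 0.1013 x 0.03081 = 0.003121 mol; n(KOH) added = 0.3419 x 0.01279 = 0.004373 mol.
Base is in excess by 0.004373 - 0.003121 = 0.001252 mol in a total volume of 0.04360 L.
[OH^-] = 0.001252/0.04360 = 0.02871 M, so pOH = 1.54 and pH = 14.00 - 1.54 = 12.46.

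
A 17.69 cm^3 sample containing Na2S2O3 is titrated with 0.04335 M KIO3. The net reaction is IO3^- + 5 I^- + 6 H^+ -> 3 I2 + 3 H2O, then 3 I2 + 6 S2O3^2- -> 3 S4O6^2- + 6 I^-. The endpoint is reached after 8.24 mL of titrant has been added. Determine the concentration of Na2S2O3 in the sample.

n(KIO3) = 0.04335 x 0.008240 = 0.0003572 mol.
From the balanced equation, 1 mol KIO3 reacts with 6 mol Na2S2O3, so n(Na2S2O3) = 0.0003572 x 6/1 = 0.002143 mol.
[Na2S2O3] = 0.002143 / 0.01769 L = 0.121 M.

0.121 M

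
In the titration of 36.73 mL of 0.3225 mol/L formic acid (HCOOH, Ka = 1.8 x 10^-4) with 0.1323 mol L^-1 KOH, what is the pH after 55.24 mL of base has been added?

Initial n(HCOOH) = 0.3225 x 0.03673 = 0.01185 mol.
n(KOH) added = 0.1323 x 0.05524 = 0.007308 mol, converting that many moles of HCOOH to HCOO-.
Remaining n(HCOOH) = 0.004537 mol; n(HCOO-) = 0.007308 mol.
By Henderson-Hasselbalch, pH = pKa + log([A^-]/[HA]) = 3.74 + log(0.007308/0.004537) = 3.74 + (+0.21) = 3.95.

3.95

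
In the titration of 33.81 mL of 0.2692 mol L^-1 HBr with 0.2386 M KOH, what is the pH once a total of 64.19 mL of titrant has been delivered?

n(acid) = 0.2692 x 0.03381 = 0.009102 mol; n(KOH) added = 0.2386 x 0.06419 = 0.01532 mol.
Base is in excess by 0.01532 - 0.009102 = 0.006214 mol in a total volume of 0.09800 L.
[OH^-] = 0.006214/0.09800 = 0.06341 M, so pOH = 1.20 and pH = 14.00 - 1.20 = 12.80.

12.80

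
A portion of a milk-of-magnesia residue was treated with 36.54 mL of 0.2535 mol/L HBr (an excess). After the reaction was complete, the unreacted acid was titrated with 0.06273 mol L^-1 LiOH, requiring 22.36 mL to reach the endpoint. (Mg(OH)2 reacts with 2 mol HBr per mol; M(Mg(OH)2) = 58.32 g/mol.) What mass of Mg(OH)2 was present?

0.229 g

Total n(HBr) added = 0.2535 x 0.03654 = 0.009263 mol.
n(LiOH) used = 0.06273 x 0.02236 = 0.001403 mol, which equals the excess n(HBr).
So n(HBr) consumed by the sample = 0.009263 - 0.001403 = 0.007860 mol.
n(Mg(OH)2) = 0.007860 / 2 = 0.003930 mol.
mass = 0.003930 mol x 58.32 g/mol = 0.229 g.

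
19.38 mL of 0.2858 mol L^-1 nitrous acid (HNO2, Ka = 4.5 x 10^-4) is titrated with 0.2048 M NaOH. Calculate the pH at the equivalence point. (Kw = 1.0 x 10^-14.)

8.21

n(HNO2) = 0.2858 x 0.01938 = 0.005539 mol; V(NaOH) at equivalence = 0.005539/0.2048 = 0.02704 L.
At equivalence all the acid is converted to NO2-; total volume = 0.01938 + 0.02704 = 0.04642 L, so [NO2-] = 0.005539/0.04642 = 0.1193 M.
Kb = Kw/Ka = 1.0e-14 / 4.5 x 10^-4 = 2.22e-11.
[OH^-] = sqrt(Kb x [NO2-]) = sqrt(2.22e-11 x 0.1193) = 1.63e-6 M.
pOH = 5.79, so pH = 14.00 - 5.79 = 8.21.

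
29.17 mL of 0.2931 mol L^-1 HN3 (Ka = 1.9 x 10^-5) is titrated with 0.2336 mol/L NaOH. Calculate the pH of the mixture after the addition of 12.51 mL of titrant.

Initial n(HN3) = 0.2931 x 0.02917 = 0.008550 mol.
n(NaOH) added = 0.2336 x 0.01251 = 0.002922 mol, converting that many moles of HN3 to N3-.
Remaining n(HN3) = 0.005627 mol; n(N3-) = 0.002922 mol.
By Henderson-Hasselbalch, pH = pKa + log([A^-]/[HA]) = 4.72 + log(0.002922/0.005627) = 4.72 + (-0.28) = 4.44.

4.44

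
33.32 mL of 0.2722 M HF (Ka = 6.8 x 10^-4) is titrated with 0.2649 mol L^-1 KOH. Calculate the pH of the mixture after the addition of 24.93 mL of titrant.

3.60

Initial n(HF) = 0.2722 x 0.03332 = 0.009070 mol.
n(KOH) added = 0.2649 x 0.02493 = 0.006604 mol, converting that many moles of HF to F-.
Remaining n(HF) = 0.002466 mol; n(F-) = 0.006604 mol.
By Henderson-Hasselbalch, pH = pKa + log([A^-]/[HA]) = 3.17 + log(0.006604/0.002466) = 3.17 + (+0.43) = 3.60.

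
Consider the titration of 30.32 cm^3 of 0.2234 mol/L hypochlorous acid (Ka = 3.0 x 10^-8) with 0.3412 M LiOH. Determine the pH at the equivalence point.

10.33

n(HClO) = 0.2234 x 0.03032 = 0.006773 mol; V(LiOH) at equivalence = 0.006773/0.3412 = 0.01985 L.
At equivalence all the acid is converted to ClO-; total volume = 0.03032 + 0.01985 = 0.05017 L, so [ClO-] = 0.006773/0.05017 = 0.1350 M.
Kb = Kw/Ka = 1.0e-14 / 3.0 x 10^-8 = 3.33e-7.
[OH^-] = sqrt(Kb x [ClO-]) = sqrt(3.33e-7 x 0.1350) = 0.000212 M.
pOH = 3.67, so pH = 14.00 - 3.67 = 10.33.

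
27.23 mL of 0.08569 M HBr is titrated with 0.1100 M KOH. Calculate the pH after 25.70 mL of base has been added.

11.97

n(acid) = 0.08569 x 0.02723 = 0.002333 mol; n(KOH) added = 0.1100 x 0.02570 = 0.002827 mol.
Base is in excess by 0.002827 - 0.002333 = 0.0004937 mol in a total volume of 0.05293 L.
[OH^-] = 0.0004937/0.05293 = 0.009327 M, so pOH = 2.03 and pH = 14.00 - 2.03 = 11.97.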